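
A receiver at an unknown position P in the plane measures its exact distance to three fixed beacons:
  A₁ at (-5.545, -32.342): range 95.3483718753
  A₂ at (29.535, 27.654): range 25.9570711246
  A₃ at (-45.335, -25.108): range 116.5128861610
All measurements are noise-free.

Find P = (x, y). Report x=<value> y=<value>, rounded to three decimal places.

x=44.952 y=48.537

eq1: (x + 5.545)² + (y + 32.342)² = 95.3483718753²
eq2: (x − 29.535)² + (y − 27.654)² = 25.9570711246²
eq3: (x + 45.335)² + (y + 25.108)² = 116.5128861610²
eq2−eq1, eq2−eq3 (x²,y² cancel):
  -70.160·x − 119.992·y = -8977.850430
  -149.740·x − 105.524·y = -11852.869152
det = -70.160·-105.524 − -119.992·-149.740 = -10564.038240
x = (-8977.850430·-105.524 − -119.992·-11852.869152) / -10564.038240 = 44.951635
y = (-70.160·-11852.869152 − -8977.850430·-149.740) / -10564.038240 = 48.536934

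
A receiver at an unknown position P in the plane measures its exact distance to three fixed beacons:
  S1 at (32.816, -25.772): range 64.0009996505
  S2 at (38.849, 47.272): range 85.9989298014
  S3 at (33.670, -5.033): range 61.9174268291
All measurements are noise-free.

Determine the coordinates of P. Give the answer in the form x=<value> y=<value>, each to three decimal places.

x=-28.229 y=-6.546

eq1: (x − 32.816)² + (y + 25.772)² = 64.0009996505²
eq2: (x − 38.849)² + (y − 47.272)² = 85.9989298014²
eq3: (x − 33.670)² + (y + 5.033)² = 61.9174268291²
eq3−eq2, eq3−eq1 (x²,y² cancel):
  10.358·x + 104.610·y = -977.161386
  -1.708·x − 41.478·y = 319.725640
det = 10.358·-41.478 − 104.610·-1.708 = -250.955244
x = (-977.161386·-41.478 − 104.610·319.725640) / -250.955244 = -28.228941
y = (10.358·319.725640 − -977.161386·-1.708) / -250.955244 = -6.545894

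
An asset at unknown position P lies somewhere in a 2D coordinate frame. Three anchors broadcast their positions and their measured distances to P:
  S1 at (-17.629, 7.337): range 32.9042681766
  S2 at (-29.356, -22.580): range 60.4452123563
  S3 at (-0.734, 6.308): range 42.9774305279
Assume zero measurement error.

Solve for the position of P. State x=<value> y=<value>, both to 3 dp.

eq1: (x + 17.629)² + (y − 7.337)² = 32.9042681766²
eq2: (x + 29.356)² + (y + 22.580)² = 60.4452123563²
eq3: (x + 0.734)² + (y − 6.308)² = 42.9774305279²
eq2−eq1, eq2−eq3 (x²,y² cancel):
  23.454·x + 59.834·y = 1563.914907
  57.244·x + 57.776·y = 475.262646
det = 23.454·57.776 − 59.834·57.244 = -2070.059192
x = (1563.914907·57.776 − 59.834·475.262646) / -2070.059192 = -29.912131
y = (23.454·475.262646 − 1563.914907·57.244) / -2070.059192 = 37.862654

x=-29.912 y=37.863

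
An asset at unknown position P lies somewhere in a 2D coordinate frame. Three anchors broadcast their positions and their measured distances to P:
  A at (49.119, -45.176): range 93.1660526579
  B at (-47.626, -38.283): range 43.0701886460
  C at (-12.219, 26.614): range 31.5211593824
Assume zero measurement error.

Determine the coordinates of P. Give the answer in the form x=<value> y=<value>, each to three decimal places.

eq1: (x − 49.119)² + (y + 45.176)² = 93.1660526579²
eq2: (x + 47.626)² + (y + 38.283)² = 43.0701886460²
eq3: (x + 12.219)² + (y − 26.614)² = 31.5211593824²
eq3−eq2, eq3−eq1 (x²,y² cancel):
  -70.814·x − 129.794·y = 2014.757347
  122.676·x − 143.580·y = -4090.391699
det = -70.814·-143.580 − -129.794·122.676 = 26090.082864
x = (2014.757347·-143.580 − -129.794·-4090.391699) / 26090.082864 = -31.436740
y = (-70.814·-4090.391699 − 2014.757347·122.676) / 26090.082864 = 1.628765

x=-31.437 y=1.629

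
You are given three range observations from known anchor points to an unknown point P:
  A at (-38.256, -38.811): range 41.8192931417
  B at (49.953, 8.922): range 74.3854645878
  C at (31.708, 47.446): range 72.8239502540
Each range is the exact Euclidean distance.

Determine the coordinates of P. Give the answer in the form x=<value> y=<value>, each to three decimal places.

eq1: (x + 38.256)² + (y + 38.811)² = 41.8192931417²
eq2: (x − 49.953)² + (y − 8.922)² = 74.3854645878²
eq3: (x − 31.708)² + (y − 47.446)² = 72.8239502540²
eq2−eq3, eq2−eq1 (x²,y² cancel):
  -36.490·x + 77.048·y = 911.485498
  -176.418·x − 95.466·y = 4179.255027
det = -36.490·-95.466 − 77.048·-176.418 = 17076.208404
x = (911.485498·-95.466 − 77.048·4179.255027) / 17076.208404 = -23.952572
y = (-36.490·4179.255027 − 911.485498·-176.418) / 17076.208404 = 0.486140

x=-23.953 y=0.486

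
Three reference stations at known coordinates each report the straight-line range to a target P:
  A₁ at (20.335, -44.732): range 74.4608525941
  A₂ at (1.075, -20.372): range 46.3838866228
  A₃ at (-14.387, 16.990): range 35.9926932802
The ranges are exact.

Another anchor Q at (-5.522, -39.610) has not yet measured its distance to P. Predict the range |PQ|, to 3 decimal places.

eq1: (x − 20.335)² + (y + 44.732)² = 74.4608525941²
eq2: (x − 1.075)² + (y + 20.372)² = 46.3838866228²
eq3: (x + 14.387)² + (y − 16.990)² = 35.9926932802²
eq2−eq1, eq2−eq3 (x²,y² cancel):
  38.520·x − 48.720·y = -1394.663591
  -30.924·x + 74.724·y = 935.462829
det = 38.520·74.724 − -48.720·-30.924 = 1371.751200
x = (-1394.663591·74.724 − -48.720·935.462829) / 1371.751200 = -42.747616
y = (38.520·935.462829 − -1394.663591·-30.924) / 1371.751200 = -5.171892
|P − Q| = √((-42.747616 − -5.522)² + (-5.171892 − -39.610)²) = 50.712225

50.712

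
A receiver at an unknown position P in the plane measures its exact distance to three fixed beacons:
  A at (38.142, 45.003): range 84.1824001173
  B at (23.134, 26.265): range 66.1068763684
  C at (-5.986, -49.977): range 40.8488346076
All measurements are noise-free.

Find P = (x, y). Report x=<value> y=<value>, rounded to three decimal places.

x=33.373 y=-39.044

eq1: (x − 38.142)² + (y − 45.003)² = 84.1824001173²
eq2: (x − 23.134)² + (y − 26.265)² = 66.1068763684²
eq3: (x + 5.986)² + (y + 49.977)² = 40.8488346076²
eq2−eq3, eq2−eq1 (x²,y² cancel):
  -58.240·x − 152.484·y = 4009.992358
  30.016·x + 37.476·y = -461.507394
det = -58.240·37.476 − -152.484·30.016 = 2394.357504
x = (4009.992358·37.476 − -152.484·-461.507394) / 2394.357504 = 33.372619
y = (-58.240·-461.507394 − 4009.992358·30.016) / 2394.357504 = -39.044186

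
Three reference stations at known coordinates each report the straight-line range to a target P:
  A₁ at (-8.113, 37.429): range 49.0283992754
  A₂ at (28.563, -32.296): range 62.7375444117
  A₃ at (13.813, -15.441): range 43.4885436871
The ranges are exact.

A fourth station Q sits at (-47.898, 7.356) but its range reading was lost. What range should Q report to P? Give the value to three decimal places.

eq1: (x + 8.113)² + (y − 37.429)² = 49.0283992754²
eq2: (x − 28.563)² + (y + 32.296)² = 62.7375444117²
eq3: (x − 13.813)² + (y + 15.441)² = 43.4885436871²
eq2−eq3, eq2−eq1 (x²,y² cancel):
  -29.500·x + 33.710·y = 615.092912
  -73.352·x + 139.450·y = 1140.089768
det = -29.500·139.450 − 33.710·-73.352 = -1641.079080
x = (615.092912·139.450 − 33.710·1140.089768) / -1641.079080 = -28.848263
y = (-29.500·1140.089768 − 615.092912·-73.352) / -1641.079080 = -6.998838
|P − Q| = √((-28.848263 − -47.898)² + (-6.998838 − 7.356)²) = 23.852754

23.853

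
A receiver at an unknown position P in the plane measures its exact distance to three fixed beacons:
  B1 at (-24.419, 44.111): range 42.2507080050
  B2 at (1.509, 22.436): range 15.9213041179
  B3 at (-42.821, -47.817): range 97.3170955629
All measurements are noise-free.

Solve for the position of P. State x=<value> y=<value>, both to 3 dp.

eq1: (x + 24.419)² + (y − 44.111)² = 42.2507080050²
eq2: (x − 1.509)² + (y − 22.436)² = 15.9213041179²
eq3: (x + 42.821)² + (y + 47.817)² = 97.3170955629²
eq2−eq1, eq2−eq3 (x²,y² cancel):
  -51.856·x + 43.350·y = 504.782303
  -88.660·x − 140.506·y = -5602.676811
det = -51.856·-140.506 − 43.350·-88.660 = 11129.490136
x = (504.782303·-140.506 − 43.350·-5602.676811) / 11129.490136 = 15.450043
y = (-51.856·-5602.676811 − 504.782303·-88.660) / 11129.490136 = 30.125945

x=15.450 y=30.126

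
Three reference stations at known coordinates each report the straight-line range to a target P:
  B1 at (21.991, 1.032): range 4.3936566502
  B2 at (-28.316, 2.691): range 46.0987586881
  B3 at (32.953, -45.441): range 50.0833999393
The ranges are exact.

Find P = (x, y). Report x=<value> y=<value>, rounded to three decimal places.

eq1: (x − 21.991)² + (y − 1.032)² = 4.3936566502²
eq2: (x + 28.316)² + (y − 2.691)² = 46.0987586881²
eq3: (x − 32.953)² + (y + 45.441)² = 50.0833999393²
eq3−eq2, eq3−eq1 (x²,y² cancel):
  -122.538·x + 96.264·y = -1958.495956
  -21.924·x + 92.946·y = -177.072854
det = -122.538·92.946 − 96.264·-21.924 = -9278.925012
x = (-1958.495956·92.946 − 96.264·-177.072854) / -9278.925012 = 17.781006
y = (-122.538·-177.072854 − -1958.495956·-21.924) / -9278.925012 = 2.289049

x=17.781 y=2.289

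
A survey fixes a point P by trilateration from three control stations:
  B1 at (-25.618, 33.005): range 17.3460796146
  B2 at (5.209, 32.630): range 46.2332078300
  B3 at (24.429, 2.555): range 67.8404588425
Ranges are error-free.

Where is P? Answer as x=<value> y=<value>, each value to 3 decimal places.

eq1: (x + 25.618)² + (y − 33.005)² = 17.3460796146²
eq2: (x − 5.209)² + (y − 32.630)² = 46.2332078300²
eq3: (x − 24.429)² + (y − 2.555)² = 67.8404588425²
eq2−eq1, eq2−eq3 (x²,y² cancel):
  -61.654·x + 0.750·y = 2490.384396
  38.440·x − 60.150·y = -2953.364865
det = -61.654·-60.150 − 0.750·38.440 = 3679.658100
x = (2490.384396·-60.150 − 0.750·-2953.364865) / 3679.658100 = -40.107421
y = (-61.654·-2953.364865 − 2490.384396·38.440) / 3679.658100 = 23.468588

x=-40.107 y=23.469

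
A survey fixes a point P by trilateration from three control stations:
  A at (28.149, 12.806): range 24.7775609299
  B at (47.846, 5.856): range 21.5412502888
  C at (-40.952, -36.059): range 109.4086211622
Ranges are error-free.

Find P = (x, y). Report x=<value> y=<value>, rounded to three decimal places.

x=48.176 y=27.395

eq1: (x − 28.149)² + (y − 12.806)² = 24.7775609299²
eq2: (x − 47.846)² + (y − 5.856)² = 21.5412502888²
eq3: (x + 40.952)² + (y + 36.059)² = 109.4086211622²
eq3−eq2, eq3−eq1 (x²,y² cancel):
  177.596·x + 83.830·y = 10852.435588
  138.202·x + 97.730·y = 9335.360911
det = 177.596·97.730 − 83.830·138.202 = 5770.983420
x = (10852.435588·97.730 − 83.830·9335.360911) / 5770.983420 = 48.176403
y = (177.596·9335.360911 − 10852.435588·138.202) / 5770.983420 = 27.394716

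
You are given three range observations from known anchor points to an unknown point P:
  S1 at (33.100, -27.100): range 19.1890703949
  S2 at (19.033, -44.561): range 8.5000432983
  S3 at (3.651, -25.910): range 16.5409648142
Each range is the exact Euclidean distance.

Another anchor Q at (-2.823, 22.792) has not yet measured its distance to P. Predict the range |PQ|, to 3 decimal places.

62.310

eq1: (x − 33.100)² + (y + 27.100)² = 19.1890703949²
eq2: (x − 19.033)² + (y + 44.561)² = 8.5000432983²
eq3: (x − 3.651)² + (y + 25.910)² = 16.5409648142²
eq1−eq3, eq1−eq2 (x²,y² cancel):
  -58.898·x + 2.380·y = -1050.745193
  -28.134·x − 34.922·y = 813.887497
det = -58.898·-34.922 − 2.380·-28.134 = 2123.794876
x = (-1050.745193·-34.922 − 2.380·813.887497) / 2123.794876 = 16.365550
y = (-58.898·813.887497 − -1050.745193·-28.134) / 2123.794876 = -36.490347
|P − Q| = √((16.365550 − -2.823)² + (-36.490347 − 22.792)²) = 62.310489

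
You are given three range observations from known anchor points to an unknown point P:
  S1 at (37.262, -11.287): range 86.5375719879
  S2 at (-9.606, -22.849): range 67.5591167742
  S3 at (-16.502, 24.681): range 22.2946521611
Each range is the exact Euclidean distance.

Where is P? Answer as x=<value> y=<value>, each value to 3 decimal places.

x=-31.696 y=40.997

eq1: (x − 37.262)² + (y + 11.287)² = 86.5375719879²
eq2: (x + 9.606)² + (y + 22.849)² = 67.5591167742²
eq3: (x + 16.502)² + (y − 24.681)² = 22.2946521611²
eq3−eq1, eq3−eq2 (x²,y² cancel):
  107.528·x − 71.936·y = -6357.314603
  13.792·x − 95.060·y = -4334.298472
det = 107.528·-95.060 − -71.936·13.792 = -9229.470368
x = (-6357.314603·-95.060 − -71.936·-4334.298472) / -9229.470368 = -31.695668
y = (107.528·-4334.298472 − -6357.314603·13.792) / -9229.470368 = 40.996758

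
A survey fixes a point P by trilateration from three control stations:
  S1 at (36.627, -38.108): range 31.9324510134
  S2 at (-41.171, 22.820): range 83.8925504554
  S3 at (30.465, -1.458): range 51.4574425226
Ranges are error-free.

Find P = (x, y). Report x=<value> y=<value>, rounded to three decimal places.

eq1: (x − 36.627)² + (y + 38.108)² = 31.9324510134²
eq2: (x + 41.171)² + (y − 22.820)² = 83.8925504554²
eq3: (x − 30.465)² + (y + 1.458)² = 51.4574425226²
eq1−eq2, eq1−eq3 (x²,y² cancel):
  -155.596·x + 121.856·y = -6596.231746
  -12.324·x + 73.300·y = -3491.701767
det = -155.596·73.300 − 121.856·-12.324 = -9903.433456
x = (-6596.231746·73.300 − 121.856·-3491.701767) / -9903.433456 = 5.858471
y = (-155.596·-3491.701767 − -6596.231746·-12.324) / -9903.433456 = -46.650777

x=5.858 y=-46.651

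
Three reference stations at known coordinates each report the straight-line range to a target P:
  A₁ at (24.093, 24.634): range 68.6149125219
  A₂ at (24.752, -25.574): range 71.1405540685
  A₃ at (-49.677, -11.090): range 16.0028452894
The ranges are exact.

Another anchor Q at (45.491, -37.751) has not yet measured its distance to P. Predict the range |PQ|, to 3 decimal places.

eq1: (x − 24.093)² + (y − 24.634)² = 68.6149125219²
eq2: (x − 24.752)² + (y + 25.574)² = 71.1405540685²
eq3: (x + 49.677)² + (y + 11.090)² = 16.0028452894²
eq3−eq1, eq3−eq2 (x²,y² cancel):
  147.540·x + 71.448·y = -5855.400987
  148.858·x − 28.968·y = -6128.988825
det = 147.540·-28.968 − 71.448·148.858 = -14909.545104
x = (-5855.400987·-28.968 − 71.448·-6128.988825) / -14909.545104 = -40.747269
y = (147.540·-6128.988825 − -5855.400987·148.858) / -14909.545104 = 2.189720
|P − Q| = √((-40.747269 − 45.491)² + (2.189720 − -37.751)²) = 95.038414

95.038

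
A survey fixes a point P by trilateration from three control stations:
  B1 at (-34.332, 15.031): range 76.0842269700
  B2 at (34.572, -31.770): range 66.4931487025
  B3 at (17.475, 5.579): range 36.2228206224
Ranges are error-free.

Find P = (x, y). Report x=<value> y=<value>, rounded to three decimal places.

x=39.203 y=34.562

eq1: (x + 34.332)² + (y − 15.031)² = 76.0842269700²
eq2: (x − 34.572)² + (y + 31.770)² = 66.4931487025²
eq3: (x − 17.475)² + (y − 5.579)² = 36.2228206224²
eq1−eq2, eq1−eq3 (x²,y² cancel):
  137.808·x − 93.602·y = 2167.409668
  103.614·x − 18.904·y = 3408.600541
det = 137.808·-18.904 − -93.602·103.614 = 7093.355196
x = (2167.409668·-18.904 − -93.602·3408.600541) / 7093.355196 = 39.202762
y = (137.808·3408.600541 − 2167.409668·103.614) / 7093.355196 = 34.561703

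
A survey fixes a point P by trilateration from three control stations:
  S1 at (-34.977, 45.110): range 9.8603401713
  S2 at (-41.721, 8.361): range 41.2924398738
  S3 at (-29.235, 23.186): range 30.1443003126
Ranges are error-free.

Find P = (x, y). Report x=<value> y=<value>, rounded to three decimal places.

eq1: (x + 34.977)² + (y − 45.110)² = 9.8603401713²
eq2: (x + 41.721)² + (y − 8.361)² = 41.2924398738²
eq3: (x + 29.235)² + (y − 23.186)² = 30.1443003126²
eq3−eq2, eq3−eq1 (x²,y² cancel):
  -24.972·x − 29.650·y = -378.114408
  -11.484·x + 43.848·y = 2677.479341
det = -24.972·43.848 − -29.650·-11.484 = -1435.472856
x = (-378.114408·43.848 − -29.650·2677.479341) / -1435.472856 = -43.754016
y = (-24.972·2677.479341 − -378.114408·-11.484) / -1435.472856 = 49.603362

x=-43.754 y=49.603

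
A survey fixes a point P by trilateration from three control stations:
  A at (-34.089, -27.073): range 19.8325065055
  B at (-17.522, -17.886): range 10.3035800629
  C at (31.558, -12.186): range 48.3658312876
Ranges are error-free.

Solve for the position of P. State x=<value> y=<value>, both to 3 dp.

x=-14.265 y=-27.661

eq1: (x + 34.089)² + (y + 27.073)² = 19.8325065055²
eq2: (x + 17.522)² + (y + 17.886)² = 10.3035800629²
eq3: (x − 31.558)² + (y + 12.186)² = 48.3658312876²
eq2−eq3, eq2−eq1 (x²,y² cancel):
  98.160·x + 11.400·y = -1715.613394
  -33.134·x − 18.374·y = 980.913218
det = 98.160·-18.374 − 11.400·-33.134 = -1425.864240
x = (-1715.613394·-18.374 − 11.400·980.913218) / -1425.864240 = -14.265222
y = (98.160·980.913218 − -1715.613394·-33.134) / -1425.864240 = -27.661334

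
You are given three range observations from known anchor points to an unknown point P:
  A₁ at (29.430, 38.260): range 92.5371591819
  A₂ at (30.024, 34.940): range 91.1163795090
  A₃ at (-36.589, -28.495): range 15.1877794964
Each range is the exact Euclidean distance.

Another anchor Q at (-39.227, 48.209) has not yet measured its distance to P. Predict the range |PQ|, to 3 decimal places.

eq1: (x − 29.430)² + (y − 38.260)² = 92.5371591819²
eq2: (x − 30.024)² + (y − 34.940)² = 91.1163795090²
eq3: (x + 36.589)² + (y + 28.495)² = 15.1877794964²
eq2−eq1, eq2−eq3 (x²,y² cancel):
  -1.188·x + 6.640·y = -53.222891
  -133.226·x − 126.870·y = 8100.001739
det = -1.188·-126.870 − 6.640·-133.226 = 1035.342200
x = (-53.222891·-126.870 − 6.640·8100.001739) / 1035.342200 = -45.426163
y = (-1.188·8100.001739 − -53.222891·-133.226) / 1035.342200 = -16.142948
|P − Q| = √((-45.426163 − -39.227)² + (-16.142948 − 48.209)²) = 64.649847

64.650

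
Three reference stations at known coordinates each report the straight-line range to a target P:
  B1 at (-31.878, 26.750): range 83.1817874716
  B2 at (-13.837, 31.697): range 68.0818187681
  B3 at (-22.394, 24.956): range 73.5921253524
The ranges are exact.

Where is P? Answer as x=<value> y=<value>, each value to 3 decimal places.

x=47.734 y=2.642

eq1: (x + 31.878)² + (y − 26.750)² = 83.1817874716²
eq2: (x + 13.837)² + (y − 31.697)² = 68.0818187681²
eq3: (x + 22.394)² + (y − 24.956)² = 73.5921253524²
eq1−eq2, eq1−eq3 (x²,y² cancel):
  36.082·x + 9.894·y = 1748.468714
  18.968·x − 3.588·y = 895.932641
det = 36.082·-3.588 − 9.894·18.968 = -317.131608
x = (1748.468714·-3.588 − 9.894·895.932641) / -317.131608 = 47.733695
y = (36.082·895.932641 − 1748.468714·18.968) / -317.131608 = 2.642162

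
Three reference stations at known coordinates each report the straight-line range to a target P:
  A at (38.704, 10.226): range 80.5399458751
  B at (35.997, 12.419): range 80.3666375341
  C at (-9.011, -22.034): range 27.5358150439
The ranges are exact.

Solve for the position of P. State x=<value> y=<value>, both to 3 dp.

x=-16.328 y=-48.580

eq1: (x − 38.704)² + (y − 10.226)² = 80.5399458751²
eq2: (x − 35.997)² + (y − 12.419)² = 80.3666375341²
eq3: (x + 9.011)² + (y + 22.034)² = 27.5358150439²
eq3−eq1, eq3−eq2 (x²,y² cancel):
  95.430·x + 64.520·y = -4692.586356
  90.016·x + 68.906·y = -4817.255025
det = 95.430·68.906 − 64.520·90.016 = 767.867260
x = (-4692.586356·68.906 − 64.520·-4817.255025) / 767.867260 = -16.328423
y = (95.430·-4817.255025 − -4692.586356·90.016) / 767.867260 = -48.579742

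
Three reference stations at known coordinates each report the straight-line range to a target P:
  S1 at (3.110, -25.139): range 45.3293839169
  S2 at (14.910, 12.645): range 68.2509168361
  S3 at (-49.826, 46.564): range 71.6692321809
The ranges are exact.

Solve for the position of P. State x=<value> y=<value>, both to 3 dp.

x=-42.217 y=-24.700

eq1: (x − 3.110)² + (y + 25.139)² = 45.3293839169²
eq2: (x − 14.910)² + (y − 12.645)² = 68.2509168361²
eq3: (x + 49.826)² + (y − 46.564)² = 71.6692321809²
eq3−eq1, eq3−eq2 (x²,y² cancel):
  105.872·x − 143.406·y = -927.469156
  129.472·x − 67.838·y = -3790.341055
det = 105.872·-67.838 − -143.406·129.472 = 11384.916896
x = (-927.469156·-67.838 − -143.406·-3790.341055) / 11384.916896 = -42.217260
y = (105.872·-3790.341055 − -927.469156·129.472) / 11384.916896 = -24.700198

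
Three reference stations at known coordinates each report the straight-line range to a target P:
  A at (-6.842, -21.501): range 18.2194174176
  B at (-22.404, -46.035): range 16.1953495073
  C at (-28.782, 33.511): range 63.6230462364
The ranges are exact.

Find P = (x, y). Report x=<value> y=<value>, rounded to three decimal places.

eq1: (x + 6.842)² + (y + 21.501)² = 18.2194174176²
eq2: (x + 22.404)² + (y + 46.035)² = 16.1953495073²
eq3: (x + 28.782)² + (y − 33.511)² = 63.6230462364²
eq2−eq1, eq2−eq3 (x²,y² cancel):
  31.124·x + 49.068·y = -2181.712301
  -12.756·x + 159.092·y = -4455.372463
det = 31.124·159.092 − 49.068·-12.756 = 5577.490816
x = (-2181.712301·159.092 − 49.068·-4455.372463) / 5577.490816 = -23.034867
y = (31.124·-4455.372463 − -2181.712301·-12.756) / 5577.490816 = -29.851942

x=-23.035 y=-29.852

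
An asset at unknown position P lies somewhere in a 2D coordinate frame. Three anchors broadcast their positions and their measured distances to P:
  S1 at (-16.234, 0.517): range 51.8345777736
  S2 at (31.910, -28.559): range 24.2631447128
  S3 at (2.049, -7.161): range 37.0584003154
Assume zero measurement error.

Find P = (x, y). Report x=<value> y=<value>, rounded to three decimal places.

eq1: (x + 16.234)² + (y − 0.517)² = 51.8345777736²
eq2: (x − 31.910)² + (y + 28.559)² = 24.2631447128²
eq3: (x − 2.049)² + (y + 7.161)² = 37.0584003154²
eq1−eq2, eq1−eq3 (x²,y² cancel):
  96.288·x − 58.152·y = 3668.177798
  36.566·x − 15.356·y = 1105.166696
det = 96.288·-15.356 − -58.152·36.566 = 647.787504
x = (3668.177798·-15.356 − -58.152·1105.166696) / 647.787504 = 12.255740
y = (96.288·1105.166696 − 3668.177798·36.566) / 647.787504 = -42.786096

x=12.256 y=-42.786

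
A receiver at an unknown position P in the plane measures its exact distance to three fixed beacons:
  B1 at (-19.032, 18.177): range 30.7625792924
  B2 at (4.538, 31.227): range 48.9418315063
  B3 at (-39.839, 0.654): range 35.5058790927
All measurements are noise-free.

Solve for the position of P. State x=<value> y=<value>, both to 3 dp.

eq1: (x + 19.032)² + (y − 18.177)² = 30.7625792924²
eq2: (x − 4.538)² + (y − 31.227)² = 48.9418315063²
eq3: (x + 39.839)² + (y − 0.654)² = 35.5058790927²
eq2−eq1, eq2−eq3 (x²,y² cancel):
  -47.140·x − 26.100·y = 1145.867966
  -88.754·x − 61.146·y = 1726.490085
det = -47.140·-61.146 − -26.100·-88.754 = 565.943040
x = (1145.867966·-61.146 − -26.100·1726.490085) / 565.943040 = -44.180862
y = (-47.140·1726.490085 − 1145.867966·-88.754) / 565.943040 = 35.893405

x=-44.181 y=35.893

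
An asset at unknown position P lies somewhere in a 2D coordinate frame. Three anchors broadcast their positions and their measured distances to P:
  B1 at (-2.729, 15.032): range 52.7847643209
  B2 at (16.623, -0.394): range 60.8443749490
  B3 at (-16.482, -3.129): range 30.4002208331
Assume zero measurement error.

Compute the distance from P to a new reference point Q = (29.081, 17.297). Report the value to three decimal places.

eq1: (x + 2.729)² + (y − 15.032)² = 52.7847643209²
eq2: (x − 16.623)² + (y + 0.394)² = 60.8443749490²
eq3: (x + 16.482)² + (y + 3.129)² = 30.4002208331²
eq2−eq1, eq2−eq3 (x²,y² cancel):
  -38.704·x + 30.852·y = 872.735719
  -66.210·x − 5.470·y = 2782.832136
det = -38.704·-5.470 − 30.852·-66.210 = 2254.421800
x = (872.735719·-5.470 − 30.852·2782.832136) / 2254.421800 = -40.200907
y = (-38.704·2782.832136 − 872.735719·-66.210) / 2254.421800 = -22.144438
|P − Q| = √((-40.200907 − 29.081)² + (-22.144438 − 17.297)²) = 79.722078

79.722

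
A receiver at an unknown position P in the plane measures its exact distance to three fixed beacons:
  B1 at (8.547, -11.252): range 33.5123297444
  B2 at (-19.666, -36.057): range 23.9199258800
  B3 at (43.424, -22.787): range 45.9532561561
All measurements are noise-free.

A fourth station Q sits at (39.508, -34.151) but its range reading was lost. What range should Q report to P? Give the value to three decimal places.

eq1: (x − 8.547)² + (y + 11.252)² = 33.5123297444²
eq2: (x + 19.666)² + (y + 36.057)² = 23.9199258800²
eq3: (x − 43.424)² + (y + 22.787)² = 45.9532561561²
eq2−eq1, eq2−eq3 (x²,y² cancel):
  56.426·x + 49.610·y = -2038.113483
  126.180·x + 26.540·y = -821.506557
det = 56.426·26.540 − 49.610·126.180 = -4762.243760
x = (-2038.113483·26.540 − 49.610·-821.506557) / -4762.243760 = 2.800485
y = (56.426·-821.506557 − -2038.113483·126.180) / -4762.243760 = -44.267963
|P − Q| = √((2.800485 − 39.508)² + (-44.267963 − -34.151)²) = 38.076168

38.076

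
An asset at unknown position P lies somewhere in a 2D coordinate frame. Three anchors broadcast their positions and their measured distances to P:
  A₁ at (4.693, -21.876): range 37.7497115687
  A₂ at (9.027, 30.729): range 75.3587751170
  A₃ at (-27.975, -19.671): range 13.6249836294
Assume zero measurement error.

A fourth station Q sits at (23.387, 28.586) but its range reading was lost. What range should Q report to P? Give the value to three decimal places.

82.335

eq1: (x − 4.693)² + (y + 21.876)² = 37.7497115687²
eq2: (x − 9.027)² + (y − 30.729)² = 75.3587751170²
eq3: (x + 27.975)² + (y + 19.671)² = 13.6249836294²
eq2−eq3, eq2−eq1 (x²,y² cancel):
  -74.004·x − 100.800·y = 5637.095504
  -8.668·x − 105.210·y = 3728.729719
det = -74.004·-105.210 − -100.800·-8.668 = 6912.226440
x = (5637.095504·-105.210 − -100.800·3728.729719) / 6912.226440 = -31.425889
y = (-74.004·3728.729719 − 5637.095504·-8.668) / 6912.226440 = -32.851726
|P − Q| = √((-31.425889 − 23.387)² + (-32.851726 − 28.586)²) = 82.334968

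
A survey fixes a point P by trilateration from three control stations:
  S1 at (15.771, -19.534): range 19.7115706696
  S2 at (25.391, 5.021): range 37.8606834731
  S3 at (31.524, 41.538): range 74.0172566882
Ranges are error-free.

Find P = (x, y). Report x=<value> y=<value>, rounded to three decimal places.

eq1: (x − 15.771)² + (y + 19.534)² = 19.7115706696²
eq2: (x − 25.391)² + (y − 5.021)² = 37.8606834731²
eq3: (x − 31.524)² + (y − 41.538)² = 74.0172566882²
eq2−eq1, eq2−eq3 (x²,y² cancel):
  -19.240·x − 49.110·y = 1005.273610
  12.266·x + 73.034·y = -1995.868237
det = -19.240·73.034 − -49.110·12.266 = -802.790900
x = (1005.273610·73.034 − -49.110·-1995.868237) / -802.790900 = 30.640527
y = (-19.240·-1995.868237 − 1005.273610·12.266) / -802.790900 = -32.473984

x=30.641 y=-32.474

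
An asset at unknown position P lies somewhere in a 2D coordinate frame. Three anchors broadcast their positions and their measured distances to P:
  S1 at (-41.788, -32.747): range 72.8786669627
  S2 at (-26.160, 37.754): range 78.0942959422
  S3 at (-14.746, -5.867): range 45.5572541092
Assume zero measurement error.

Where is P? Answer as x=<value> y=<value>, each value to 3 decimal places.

x=29.397 y=-17.129

eq1: (x + 41.788)² + (y + 32.747)² = 72.8786669627²
eq2: (x + 26.160)² + (y − 37.754)² = 78.0942959422²
eq3: (x + 14.746)² + (y + 5.867)² = 45.5572541092²
eq3−eq1, eq3−eq2 (x²,y² cancel):
  -54.084·x − 53.760·y = -669.099948
  -22.828·x + 87.242·y = -2165.411746
det = -54.084·87.242 − -53.760·-22.828 = -5945.629608
x = (-669.099948·87.242 − -53.760·-2165.411746) / -5945.629608 = 29.397417
y = (-54.084·-2165.411746 − -669.099948·-22.828) / -5945.629608 = -17.128533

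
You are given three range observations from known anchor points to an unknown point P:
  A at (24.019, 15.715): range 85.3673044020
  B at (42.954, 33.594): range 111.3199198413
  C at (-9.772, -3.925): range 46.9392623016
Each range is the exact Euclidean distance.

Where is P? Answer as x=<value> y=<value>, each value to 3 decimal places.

eq1: (x − 24.019)² + (y − 15.715)² = 85.3673044020²
eq2: (x − 42.954)² + (y − 33.594)² = 111.3199198413²
eq3: (x + 9.772)² + (y + 3.925)² = 46.9392623016²
eq1−eq2, eq1−eq3 (x²,y² cancel):
  37.870·x + 35.758·y = -2954.818527
  -67.582·x − 39.280·y = 4371.306338
det = 37.870·-39.280 − 35.758·-67.582 = 929.063556
x = (-2954.818527·-39.280 − 35.758·4371.306338) / 929.063556 = -43.316628
y = (37.870·4371.306338 − -2954.818527·-67.582) / 929.063556 = -36.758707

x=-43.317 y=-36.759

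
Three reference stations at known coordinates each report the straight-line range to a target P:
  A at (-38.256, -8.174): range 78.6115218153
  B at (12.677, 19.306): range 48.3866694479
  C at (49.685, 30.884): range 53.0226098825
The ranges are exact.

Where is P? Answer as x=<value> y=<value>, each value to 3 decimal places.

x=39.284 y=-21.108

eq1: (x + 38.256)² + (y + 8.174)² = 78.6115218153²
eq2: (x − 12.677)² + (y − 19.306)² = 48.3866694479²
eq3: (x − 49.685)² + (y − 30.884)² = 53.0226098825²
eq3−eq1, eq3−eq2 (x²,y² cancel):
  -175.882·x − 78.116·y = -5260.459072
  -74.016·x − 23.156·y = -2418.865338
det = -175.882·-23.156 − -78.116·-74.016 = -1709.110264
x = (-5260.459072·-23.156 − -78.116·-2418.865338) / -1709.110264 = 39.284121
y = (-175.882·-2418.865338 − -5260.459072·-74.016) / -1709.110264 = -21.108489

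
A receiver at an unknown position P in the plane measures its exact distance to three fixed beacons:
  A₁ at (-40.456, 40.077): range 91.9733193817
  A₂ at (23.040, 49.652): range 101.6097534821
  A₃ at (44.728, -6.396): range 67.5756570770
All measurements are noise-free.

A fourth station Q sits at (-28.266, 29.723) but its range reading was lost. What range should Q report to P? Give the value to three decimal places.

eq1: (x + 40.456)² + (y − 40.077)² = 91.9733193817²
eq2: (x − 23.040)² + (y − 49.652)² = 101.6097534821²
eq3: (x − 44.728)² + (y + 6.396)² = 67.5756570770²
eq1−eq3, eq1−eq2 (x²,y² cancel):
  170.368·x − 92.946·y = 2691.270984
  126.992·x + 19.150·y = -2112.141686
det = 170.368·19.150 − -92.946·126.992 = 15065.945632
x = (2691.270984·19.150 − -92.946·-2112.141686) / 15065.945632 = -9.609572
y = (170.368·-2112.141686 − 2691.270984·126.992) / 15065.945632 = -46.569346
|P − Q| = √((-9.609572 − -28.266)² + (-46.569346 − 29.723)²) = 78.540336

78.540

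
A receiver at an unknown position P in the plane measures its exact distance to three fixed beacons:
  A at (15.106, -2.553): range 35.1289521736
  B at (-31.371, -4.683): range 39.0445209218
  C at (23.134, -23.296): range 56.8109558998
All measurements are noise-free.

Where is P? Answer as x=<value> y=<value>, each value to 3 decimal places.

eq1: (x − 15.106)² + (y + 2.553)² = 35.1289521736²
eq2: (x + 31.371)² + (y + 4.683)² = 39.0445209218²
eq3: (x − 23.134)² + (y + 23.296)² = 56.8109558998²
eq3−eq1, eq3−eq2 (x²,y² cancel):
  -16.056·x + 41.486·y = 1150.264902
  -109.010·x + 37.226·y = 1631.194654
det = -16.056·37.226 − 41.486·-109.010 = 3924.688204
x = (1150.264902·37.226 − 41.486·1631.194654) / 3924.688204 = -6.332218
y = (-16.056·1631.194654 − 1150.264902·-109.010) / 3924.688204 = 25.275872

x=-6.332 y=25.276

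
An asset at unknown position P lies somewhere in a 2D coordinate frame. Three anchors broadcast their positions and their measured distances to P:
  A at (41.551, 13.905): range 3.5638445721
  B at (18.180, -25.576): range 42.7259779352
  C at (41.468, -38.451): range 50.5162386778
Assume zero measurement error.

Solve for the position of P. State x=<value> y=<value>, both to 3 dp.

x=38.551 y=11.981

eq1: (x − 41.551)² + (y − 13.905)² = 3.5638445721²
eq2: (x − 18.180)² + (y + 25.576)² = 42.7259779352²
eq3: (x − 41.468)² + (y + 38.451)² = 50.5162386778²
eq3−eq1, eq3−eq2 (x²,y² cancel):
  0.166·x + 104.712·y = 1260.949583
  -46.576·x + 25.750·y = -1487.049069
det = 0.166·25.750 − 104.712·-46.576 = 4881.340612
x = (1260.949583·25.750 − 104.712·-1487.049069) / 4881.340612 = 38.551158
y = (0.166·-1487.049069 − 1260.949583·-46.576) / 4881.340612 = 11.980958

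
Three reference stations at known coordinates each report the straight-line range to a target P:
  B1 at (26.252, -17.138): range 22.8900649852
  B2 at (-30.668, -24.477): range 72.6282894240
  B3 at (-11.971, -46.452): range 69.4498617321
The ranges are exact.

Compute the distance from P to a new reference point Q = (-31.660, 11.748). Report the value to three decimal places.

68.580

eq1: (x − 26.252)² + (y + 17.138)² = 22.8900649852²
eq2: (x + 30.668)² + (y + 24.477)² = 72.6282894240²
eq3: (x + 11.971)² + (y + 46.452)² = 69.4498617321²
eq3−eq2, eq3−eq1 (x²,y² cancel):
  -37.394·x + 43.950·y = -1213.028522
  76.446·x + 58.628·y = 2981.113623
det = -37.394·58.628 − 43.950·76.446 = -5552.137132
x = (-1213.028522·58.628 − 43.950·2981.113623) / -5552.137132 = 36.407130
y = (-37.394·2981.113623 − -1213.028522·76.446) / -5552.137132 = 3.376103
|P − Q| = √((36.407130 − -31.660)² + (3.376103 − 11.748)²) = 68.580047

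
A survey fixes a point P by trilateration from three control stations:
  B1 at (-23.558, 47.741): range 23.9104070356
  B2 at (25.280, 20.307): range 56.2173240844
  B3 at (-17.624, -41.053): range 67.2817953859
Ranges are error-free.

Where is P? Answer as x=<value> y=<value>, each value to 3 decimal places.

x=-30.746 y=24.937

eq1: (x + 23.558)² + (y − 47.741)² = 23.9104070356²
eq2: (x − 25.280)² + (y − 20.307)² = 56.2173240844²
eq3: (x + 17.624)² + (y + 41.053)² = 67.2817953859²
eq1−eq2, eq1−eq3 (x²,y² cancel):
  97.676·x − 54.868·y = -4371.409759
  11.868·x − 177.588·y = -4793.360686
det = 97.676·-177.588 − -54.868·11.868 = -16694.912064
x = (-4371.409759·-177.588 − -54.868·-4793.360686) / -16694.912064 = -30.746362
y = (97.676·-4793.360686 − -4371.409759·11.868) / -16694.912064 = 24.936724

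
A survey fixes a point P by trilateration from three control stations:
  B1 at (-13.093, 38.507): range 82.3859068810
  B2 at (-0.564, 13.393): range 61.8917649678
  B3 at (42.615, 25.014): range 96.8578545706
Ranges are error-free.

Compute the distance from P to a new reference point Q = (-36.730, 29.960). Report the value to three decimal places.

eq1: (x + 13.093)² + (y − 38.507)² = 82.3859068810²
eq2: (x + 0.564)² + (y − 13.393)² = 61.8917649678²
eq3: (x − 42.615)² + (y − 25.014)² = 96.8578545706²
eq1−eq2, eq1−eq3 (x²,y² cancel):
  25.058·x − 50.228·y = 1482.321929
  111.416·x − 26.986·y = -1806.483616
det = 25.058·-26.986 − -50.228·111.416 = 4919.987660
x = (1482.321929·-26.986 − -50.228·-1806.483616) / 4919.987660 = -26.572831
y = (25.058·-1806.483616 − 1482.321929·111.416) / 4919.987660 = -42.768653
|P − Q| = √((-26.572831 − -36.730)² + (-42.768653 − 29.960)²) = 73.434495

73.434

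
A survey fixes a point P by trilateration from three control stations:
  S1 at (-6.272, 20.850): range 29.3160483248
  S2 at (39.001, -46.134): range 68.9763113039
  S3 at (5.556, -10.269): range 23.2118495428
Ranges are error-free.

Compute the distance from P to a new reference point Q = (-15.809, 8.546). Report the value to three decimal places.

eq1: (x + 6.272)² + (y − 20.850)² = 29.3160483248²
eq2: (x − 39.001)² + (y + 46.134)² = 68.9763113039²
eq3: (x − 5.556)² + (y + 10.269)² = 23.2118495428²
eq2−eq1, eq2−eq3 (x²,y² cancel):
  -90.546·x + 133.968·y = 722.937359
  -66.890·x + 71.730·y = 705.839102
det = -90.546·71.730 − 133.968·-66.890 = 2466.254940
x = (722.937359·71.730 − 133.968·705.839102) / 2466.254940 = -17.315143
y = (-90.546·705.839102 − 722.937359·-66.890) / 2466.254940 = -6.306577
|P − Q| = √((-17.315143 − -15.809)² + (-6.306577 − 8.546)²) = 14.928748

14.929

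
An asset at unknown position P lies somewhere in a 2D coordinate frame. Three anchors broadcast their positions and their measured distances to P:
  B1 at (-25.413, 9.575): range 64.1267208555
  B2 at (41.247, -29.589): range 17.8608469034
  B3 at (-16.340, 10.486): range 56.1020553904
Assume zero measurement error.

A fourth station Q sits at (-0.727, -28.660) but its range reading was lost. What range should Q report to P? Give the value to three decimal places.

eq1: (x + 25.413)² + (y − 9.575)² = 64.1267208555²
eq2: (x − 41.247)² + (y + 29.589)² = 17.8608469034²
eq3: (x + 16.340)² + (y − 10.486)² = 56.1020553904²
eq2−eq3, eq2−eq1 (x²,y² cancel):
  -115.174·x + 80.150·y = -5028.302901
  -133.320·x + 78.328·y = -5632.549212
det = -115.174·78.328 − 80.150·-133.320 = 1664.248928
x = (-5028.302901·78.328 − 80.150·-5632.549212) / 1664.248928 = 34.605346
y = (-115.174·-5632.549212 − -5028.302901·-133.320) / 1664.248928 = -13.008943
|P − Q| = √((34.605346 − -0.727)² + (-13.008943 − -28.660)²) = 38.643631

38.644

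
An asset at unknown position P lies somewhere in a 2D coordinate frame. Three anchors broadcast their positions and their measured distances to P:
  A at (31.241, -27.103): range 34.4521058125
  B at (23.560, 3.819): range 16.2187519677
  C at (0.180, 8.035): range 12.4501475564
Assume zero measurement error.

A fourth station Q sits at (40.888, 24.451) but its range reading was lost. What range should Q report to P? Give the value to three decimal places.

eq1: (x − 31.241)² + (y + 27.103)² = 34.4521058125²
eq2: (x − 23.560)² + (y − 3.819)² = 16.2187519677²
eq3: (x − 0.180)² + (y − 8.035)² = 12.4501475564²
eq3−eq1, eq3−eq2 (x²,y² cancel):
  62.122·x − 70.276·y = 614.037644
  46.760·x − 8.432·y = 397.022995
det = 62.122·-8.432 − -70.276·46.760 = 2762.293056
x = (614.037644·-8.432 − -70.276·397.022995) / 2762.293056 = 8.226362
y = (62.122·397.022995 − 614.037644·46.760) / 2762.293056 = -1.465644
|P − Q| = √((8.226362 − 40.888)² + (-1.465644 − 24.451)²) = 41.694784

41.695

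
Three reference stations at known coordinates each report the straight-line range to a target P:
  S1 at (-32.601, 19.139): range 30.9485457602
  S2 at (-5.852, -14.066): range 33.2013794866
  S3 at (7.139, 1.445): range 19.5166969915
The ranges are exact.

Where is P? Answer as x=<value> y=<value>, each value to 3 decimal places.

x=-1.654 y=18.869

eq1: (x + 32.601)² + (y − 19.139)² = 30.9485457602²
eq2: (x + 5.852)² + (y + 14.066)² = 33.2013794866²
eq3: (x − 7.139)² + (y − 1.445)² = 19.5166969915²
eq1−eq3, eq1−eq2 (x²,y² cancel):
  79.480·x − 35.388·y = -799.162153
  53.498·x − 66.410·y = -1341.547377
det = 79.480·-66.410 − -35.388·53.498 = -3385.079576
x = (-799.162153·-66.410 − -35.388·-1341.547377) / -3385.079576 = -1.653633
y = (79.480·-1341.547377 − -799.162153·53.498) / -3385.079576 = 18.868865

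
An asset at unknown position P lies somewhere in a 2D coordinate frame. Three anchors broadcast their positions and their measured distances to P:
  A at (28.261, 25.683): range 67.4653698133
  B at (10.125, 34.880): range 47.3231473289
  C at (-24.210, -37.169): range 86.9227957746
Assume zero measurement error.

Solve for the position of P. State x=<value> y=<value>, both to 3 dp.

x=-35.018 y=49.079

eq1: (x − 28.261)² + (y − 25.683)² = 67.4653698133²
eq2: (x − 10.125)² + (y − 34.880)² = 47.3231473289²
eq3: (x + 24.210)² + (y + 37.169)² = 86.9227957746²
eq1−eq3, eq1−eq2 (x²,y² cancel):
  -104.942·x − 125.704·y = -2494.638250
  -36.272·x + 18.394·y = 2172.925266
det = -104.942·18.394 − -125.704·-36.272 = -6489.838636
x = (-2494.638250·18.394 − -125.704·2172.925266) / -6489.838636 = -35.017669
y = (-104.942·2172.925266 − -2494.638250·-36.272) / -6489.838636 = 49.079285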